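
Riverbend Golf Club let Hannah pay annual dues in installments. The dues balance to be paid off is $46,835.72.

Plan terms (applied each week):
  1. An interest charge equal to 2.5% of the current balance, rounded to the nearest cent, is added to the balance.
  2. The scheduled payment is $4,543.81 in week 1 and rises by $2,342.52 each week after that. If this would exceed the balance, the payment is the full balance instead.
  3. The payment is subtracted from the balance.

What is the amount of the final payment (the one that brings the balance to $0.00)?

# | Opening | Interest | Payment | End bal
1 | $46,835.72 | $1,170.89 | $4,543.81 | $43,462.80
2 | $43,462.80 | $1,086.57 | $6,886.33 | $37,663.04
3 | $37,663.04 | $941.58 | $9,228.85 | $29,375.77
4 | $29,375.77 | $734.39 | $11,571.37 | $18,538.79
5 | $18,538.79 | $463.47 | $13,913.89 | $5,088.37
6 | $5,088.37 | $127.21 | $5,215.58 | $0.00

$5,215.58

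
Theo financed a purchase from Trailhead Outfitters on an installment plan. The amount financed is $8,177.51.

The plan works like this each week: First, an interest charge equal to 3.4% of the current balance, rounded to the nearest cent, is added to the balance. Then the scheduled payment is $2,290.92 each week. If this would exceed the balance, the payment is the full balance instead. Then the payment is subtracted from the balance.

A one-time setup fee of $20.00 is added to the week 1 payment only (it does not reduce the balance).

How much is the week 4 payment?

# | Opening | Interest | Payment | Fee | End bal
1 | $8,177.51 | $278.04 | $2,290.92 | $20.00 | $6,164.63
2 | $6,164.63 | $209.60 | $2,290.92 | — | $4,083.31
3 | $4,083.31 | $138.83 | $2,290.92 | — | $1,931.22
4 | $1,931.22 | $65.66 | $1,996.88 | — | $0.00

$1,996.88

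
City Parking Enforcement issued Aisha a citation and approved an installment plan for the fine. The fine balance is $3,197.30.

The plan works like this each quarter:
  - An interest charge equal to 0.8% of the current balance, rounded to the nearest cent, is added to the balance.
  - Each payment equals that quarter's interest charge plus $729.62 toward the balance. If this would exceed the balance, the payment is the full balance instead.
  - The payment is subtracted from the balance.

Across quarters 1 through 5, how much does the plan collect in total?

$3,266.82

Quarter 1: $3,197.30 +$25.58 interest = $3,222.88; pay $755.20 → $2,467.68
Quarter 2: $2,467.68 +$19.74 interest = $2,487.42; pay $749.36 → $1,738.06
Quarter 3: $1,738.06 +$13.90 interest = $1,751.96; pay $743.52 → $1,008.44
Quarter 4: $1,008.44 +$8.07 interest = $1,016.51; pay $737.69 → $278.82
Quarter 5: $278.82 +$2.23 interest = $281.05; pay $281.05 → $0.00
Total paid: $3,266.82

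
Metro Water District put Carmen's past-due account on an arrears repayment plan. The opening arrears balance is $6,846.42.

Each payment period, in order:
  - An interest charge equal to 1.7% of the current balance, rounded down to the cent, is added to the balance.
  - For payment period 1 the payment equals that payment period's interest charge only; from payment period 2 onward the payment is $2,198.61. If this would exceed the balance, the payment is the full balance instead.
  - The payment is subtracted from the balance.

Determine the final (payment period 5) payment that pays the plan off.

$501.33

Payment period 1: opening $6,846.42; interest $116.38 → $6,962.80; payment $116.38; balance $6,846.42
Payment period 2: opening $6,846.42; interest $116.38 → $6,962.80; payment $2,198.61; balance $4,764.19
Payment period 3: opening $4,764.19; interest $80.99 → $4,845.18; payment $2,198.61; balance $2,646.57
Payment period 4: opening $2,646.57; interest $44.99 → $2,691.56; payment $2,198.61; balance $492.95
Payment period 5: opening $492.95; interest $8.38 → $501.33; payment $501.33; balance $0.00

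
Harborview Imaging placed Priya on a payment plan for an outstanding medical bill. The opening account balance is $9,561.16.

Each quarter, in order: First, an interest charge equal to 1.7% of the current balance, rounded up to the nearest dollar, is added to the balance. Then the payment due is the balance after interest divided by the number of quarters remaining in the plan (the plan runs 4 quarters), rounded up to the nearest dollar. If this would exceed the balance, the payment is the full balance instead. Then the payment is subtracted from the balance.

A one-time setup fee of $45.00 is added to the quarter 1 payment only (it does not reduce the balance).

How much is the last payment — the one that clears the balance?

# | Opening | Interest | Payment | Fee | End bal
1 | $9,561.16 | $163.00 | $2,432.00 | $45.00 | $7,292.16
2 | $7,292.16 | $124.00 | $2,473.00 | — | $4,943.16
3 | $4,943.16 | $85.00 | $2,515.00 | — | $2,513.16
4 | $2,513.16 | $43.00 | $2,556.16 | — | $0.00

$2,556.16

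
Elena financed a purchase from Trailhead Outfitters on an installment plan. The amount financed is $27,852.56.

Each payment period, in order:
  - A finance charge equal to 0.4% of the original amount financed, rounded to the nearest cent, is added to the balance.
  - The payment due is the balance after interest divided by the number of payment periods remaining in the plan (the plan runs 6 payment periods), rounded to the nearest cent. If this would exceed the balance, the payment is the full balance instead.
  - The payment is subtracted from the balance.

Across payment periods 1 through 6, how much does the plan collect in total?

# | Opening | Interest | Payment | End bal
1 | $27,852.56 | $111.41 | $4,660.66 | $23,303.31
2 | $23,303.31 | $111.41 | $4,682.94 | $18,731.78
3 | $18,731.78 | $111.41 | $4,710.80 | $14,132.39
4 | $14,132.39 | $111.41 | $4,747.93 | $9,495.87
5 | $9,495.87 | $111.41 | $4,803.64 | $4,803.64
6 | $4,803.64 | $111.41 | $4,915.05 | $0.00
Total paid: $28,521.02

$28,521.02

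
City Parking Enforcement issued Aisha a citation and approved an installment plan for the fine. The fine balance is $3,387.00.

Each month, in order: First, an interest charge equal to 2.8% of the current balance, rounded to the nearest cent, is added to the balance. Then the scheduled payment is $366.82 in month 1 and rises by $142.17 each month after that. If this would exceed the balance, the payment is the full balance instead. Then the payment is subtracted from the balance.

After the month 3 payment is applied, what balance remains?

Month 1: opening $3,387.00; interest $94.84 → $3,481.84; payment $366.82; balance $3,115.02
Month 2: opening $3,115.02; interest $87.22 → $3,202.24; payment $508.99; balance $2,693.25
Month 3: opening $2,693.25; interest $75.41 → $2,768.66; payment $651.16; balance $2,117.50

$2,117.50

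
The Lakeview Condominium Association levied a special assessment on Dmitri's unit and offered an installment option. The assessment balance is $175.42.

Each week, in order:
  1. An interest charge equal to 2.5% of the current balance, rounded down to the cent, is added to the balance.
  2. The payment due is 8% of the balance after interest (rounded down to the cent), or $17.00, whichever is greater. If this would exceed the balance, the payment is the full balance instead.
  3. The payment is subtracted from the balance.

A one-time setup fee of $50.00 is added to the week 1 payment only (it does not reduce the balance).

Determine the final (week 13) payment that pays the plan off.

Week 1: $175.42 +$4.38 interest = $179.80; pay $17.00 (+ $50.00 fee) → $162.80
Week 2: $162.80 +$4.07 interest = $166.87; pay $17.00 → $149.87
Week 3: $149.87 +$3.74 interest = $153.61; pay $17.00 → $136.61
Week 4: $136.61 +$3.41 interest = $140.02; pay $17.00 → $123.02
Week 5: $123.02 +$3.07 interest = $126.09; pay $17.00 → $109.09
Week 6: $109.09 +$2.72 interest = $111.81; pay $17.00 → $94.81
Week 7: $94.81 +$2.37 interest = $97.18; pay $17.00 → $80.18
Week 8: $80.18 +$2.00 interest = $82.18; pay $17.00 → $65.18
Week 9: $65.18 +$1.62 interest = $66.80; pay $17.00 → $49.80
Week 10: $49.80 +$1.24 interest = $51.04; pay $17.00 → $34.04
Week 11: $34.04 +$0.85 interest = $34.89; pay $17.00 → $17.89
Week 12: $17.89 +$0.44 interest = $18.33; pay $17.00 → $1.33
Week 13: $1.33 +$0.03 interest = $1.36; pay $1.36 → $0.00

$1.36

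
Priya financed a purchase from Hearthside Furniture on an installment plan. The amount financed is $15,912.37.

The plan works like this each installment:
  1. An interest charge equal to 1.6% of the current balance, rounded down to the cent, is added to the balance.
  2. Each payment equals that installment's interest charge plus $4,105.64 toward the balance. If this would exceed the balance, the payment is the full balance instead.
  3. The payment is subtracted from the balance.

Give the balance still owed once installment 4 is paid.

Installment 1: $15,912.37 +$254.59 interest = $16,166.96; pay $4,360.23 → $11,806.73
Installment 2: $11,806.73 +$188.90 interest = $11,995.63; pay $4,294.54 → $7,701.09
Installment 3: $7,701.09 +$123.21 interest = $7,824.30; pay $4,228.85 → $3,595.45
Installment 4: $3,595.45 +$57.52 interest = $3,652.97; pay $3,652.97 → $0.00

$0.00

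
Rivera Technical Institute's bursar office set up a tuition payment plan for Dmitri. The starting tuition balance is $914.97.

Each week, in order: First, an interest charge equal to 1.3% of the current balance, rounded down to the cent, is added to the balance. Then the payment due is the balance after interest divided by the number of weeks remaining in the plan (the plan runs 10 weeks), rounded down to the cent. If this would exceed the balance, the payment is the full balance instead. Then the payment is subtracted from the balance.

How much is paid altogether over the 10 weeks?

$982.96

Week 1: opening $914.97; interest $11.89 → $926.86; payment $92.68; balance $834.18
Week 2: opening $834.18; interest $10.84 → $845.02; payment $93.89; balance $751.13
Week 3: opening $751.13; interest $9.76 → $760.89; payment $95.11; balance $665.78
Week 4: opening $665.78; interest $8.65 → $674.43; payment $96.34; balance $578.09
Week 5: opening $578.09; interest $7.51 → $585.60; payment $97.60; balance $488.00
Week 6: opening $488.00; interest $6.34 → $494.34; payment $98.86; balance $395.48
Week 7: opening $395.48; interest $5.14 → $400.62; payment $100.15; balance $300.47
Week 8: opening $300.47; interest $3.90 → $304.37; payment $101.45; balance $202.92
Week 9: opening $202.92; interest $2.63 → $205.55; payment $102.77; balance $102.78
Week 10: opening $102.78; interest $1.33 → $104.11; payment $104.11; balance $0.00
Total paid: $982.96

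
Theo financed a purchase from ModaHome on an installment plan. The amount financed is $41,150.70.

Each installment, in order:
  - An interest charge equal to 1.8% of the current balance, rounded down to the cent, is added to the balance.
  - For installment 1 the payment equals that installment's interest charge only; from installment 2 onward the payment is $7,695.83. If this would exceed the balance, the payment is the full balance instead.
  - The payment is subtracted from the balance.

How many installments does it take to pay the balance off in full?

7

Installment 1: opening $41,150.70; interest $740.71 → $41,891.41; payment $740.71; balance $41,150.70
Installment 2: opening $41,150.70; interest $740.71 → $41,891.41; payment $7,695.83; balance $34,195.58
Installment 3: opening $34,195.58; interest $615.52 → $34,811.10; payment $7,695.83; balance $27,115.27
Installment 4: opening $27,115.27; interest $488.07 → $27,603.34; payment $7,695.83; balance $19,907.51
Installment 5: opening $19,907.51; interest $358.33 → $20,265.84; payment $7,695.83; balance $12,570.01
Installment 6: opening $12,570.01; interest $226.26 → $12,796.27; payment $7,695.83; balance $5,100.44
Installment 7: opening $5,100.44; interest $91.80 → $5,192.24; payment $5,192.24; balance $0.00
Balance reaches $0.00 in installment 7.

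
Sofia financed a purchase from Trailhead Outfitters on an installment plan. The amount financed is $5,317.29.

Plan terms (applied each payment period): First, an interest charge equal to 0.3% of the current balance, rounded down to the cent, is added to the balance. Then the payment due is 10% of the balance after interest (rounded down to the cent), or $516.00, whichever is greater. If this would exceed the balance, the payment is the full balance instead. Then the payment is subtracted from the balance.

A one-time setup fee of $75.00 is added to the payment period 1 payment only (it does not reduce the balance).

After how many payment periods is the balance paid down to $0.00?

11

# | Opening | Interest | Payment | Fee | End bal
1 | $5,317.29 | $15.95 | $533.32 | $75.00 | $4,799.92
2 | $4,799.92 | $14.39 | $516.00 | — | $4,298.31
3 | $4,298.31 | $12.89 | $516.00 | — | $3,795.20
4 | $3,795.20 | $11.38 | $516.00 | — | $3,290.58
5 | $3,290.58 | $9.87 | $516.00 | — | $2,784.45
6 | $2,784.45 | $8.35 | $516.00 | — | $2,276.80
7 | $2,276.80 | $6.83 | $516.00 | — | $1,767.63
8 | $1,767.63 | $5.30 | $516.00 | — | $1,256.93
9 | $1,256.93 | $3.77 | $516.00 | — | $744.70
10 | $744.70 | $2.23 | $516.00 | — | $230.93
11 | $230.93 | $0.69 | $231.62 | — | $0.00
Balance reaches $0.00 in payment period 11.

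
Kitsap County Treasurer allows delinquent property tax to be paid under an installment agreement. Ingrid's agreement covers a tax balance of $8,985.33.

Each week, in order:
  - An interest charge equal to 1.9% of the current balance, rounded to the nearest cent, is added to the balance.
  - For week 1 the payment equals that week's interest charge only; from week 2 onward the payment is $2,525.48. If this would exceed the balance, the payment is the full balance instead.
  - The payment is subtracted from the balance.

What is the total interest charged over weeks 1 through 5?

$581.74

Week 1: $8,985.33 +$170.72 interest = $9,156.05; pay $170.72 → $8,985.33
Week 2: $8,985.33 +$170.72 interest = $9,156.05; pay $2,525.48 → $6,630.57
Week 3: $6,630.57 +$125.98 interest = $6,756.55; pay $2,525.48 → $4,231.07
Week 4: $4,231.07 +$80.39 interest = $4,311.46; pay $2,525.48 → $1,785.98
Week 5: $1,785.98 +$33.93 interest = $1,819.91; pay $1,819.91 → $0.00
Total interest: $170.72 + $170.72 + $125.98 + $80.39 + $33.93 = $581.74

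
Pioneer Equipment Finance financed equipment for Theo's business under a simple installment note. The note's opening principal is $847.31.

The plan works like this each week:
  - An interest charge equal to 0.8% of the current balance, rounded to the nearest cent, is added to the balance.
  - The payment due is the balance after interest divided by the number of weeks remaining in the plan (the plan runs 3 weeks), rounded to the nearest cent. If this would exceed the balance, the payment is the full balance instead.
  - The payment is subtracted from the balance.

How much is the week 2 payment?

$286.98

Week 1: $847.31 +$6.78 interest = $854.09; pay $284.70 → $569.39
Week 2: $569.39 +$4.56 interest = $573.95; pay $286.98 → $286.97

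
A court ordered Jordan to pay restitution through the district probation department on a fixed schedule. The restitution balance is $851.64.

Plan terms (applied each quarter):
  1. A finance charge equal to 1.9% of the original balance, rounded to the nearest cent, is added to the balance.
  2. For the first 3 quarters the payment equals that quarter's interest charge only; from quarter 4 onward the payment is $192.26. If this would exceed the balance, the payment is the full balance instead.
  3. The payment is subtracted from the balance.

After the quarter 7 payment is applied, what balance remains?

$147.32

# | Opening | Interest | Payment | End bal
1 | $851.64 | $16.18 | $16.18 | $851.64
2 | $851.64 | $16.18 | $16.18 | $851.64
3 | $851.64 | $16.18 | $16.18 | $851.64
4 | $851.64 | $16.18 | $192.26 | $675.56
5 | $675.56 | $16.18 | $192.26 | $499.48
6 | $499.48 | $16.18 | $192.26 | $323.40
7 | $323.40 | $16.18 | $192.26 | $147.32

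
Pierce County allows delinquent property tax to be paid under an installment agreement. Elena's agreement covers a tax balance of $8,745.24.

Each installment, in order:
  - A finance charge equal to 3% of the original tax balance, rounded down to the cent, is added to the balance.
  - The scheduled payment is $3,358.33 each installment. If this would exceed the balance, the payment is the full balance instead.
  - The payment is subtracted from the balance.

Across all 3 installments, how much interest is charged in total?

# | Opening | Interest | Payment | End bal
1 | $8,745.24 | $262.35 | $3,358.33 | $5,649.26
2 | $5,649.26 | $262.35 | $3,358.33 | $2,553.28
3 | $2,553.28 | $262.35 | $2,815.63 | $0.00
Total interest: $262.35 + $262.35 + $262.35 = $787.05

$787.05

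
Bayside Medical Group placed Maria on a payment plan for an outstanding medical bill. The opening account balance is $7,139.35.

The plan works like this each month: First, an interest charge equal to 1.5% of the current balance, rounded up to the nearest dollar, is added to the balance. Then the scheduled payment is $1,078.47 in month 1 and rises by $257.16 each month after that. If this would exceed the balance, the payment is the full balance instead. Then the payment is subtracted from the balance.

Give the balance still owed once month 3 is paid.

$3,407.46

Month 1: opening $7,139.35; interest $108.00 → $7,247.35; payment $1,078.47; balance $6,168.88
Month 2: opening $6,168.88; interest $93.00 → $6,261.88; payment $1,335.63; balance $4,926.25
Month 3: opening $4,926.25; interest $74.00 → $5,000.25; payment $1,592.79; balance $3,407.46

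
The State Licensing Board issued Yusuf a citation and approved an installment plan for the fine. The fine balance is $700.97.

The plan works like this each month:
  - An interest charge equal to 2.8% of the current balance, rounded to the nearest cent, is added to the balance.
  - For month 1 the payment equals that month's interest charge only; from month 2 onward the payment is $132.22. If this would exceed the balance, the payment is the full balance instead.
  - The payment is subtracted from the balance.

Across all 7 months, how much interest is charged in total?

$88.30

Month 1: $700.97 +$19.63 interest = $720.60; pay $19.63 → $700.97
Month 2: $700.97 +$19.63 interest = $720.60; pay $132.22 → $588.38
Month 3: $588.38 +$16.47 interest = $604.85; pay $132.22 → $472.63
Month 4: $472.63 +$13.23 interest = $485.86; pay $132.22 → $353.64
Month 5: $353.64 +$9.90 interest = $363.54; pay $132.22 → $231.32
Month 6: $231.32 +$6.48 interest = $237.80; pay $132.22 → $105.58
Month 7: $105.58 +$2.96 interest = $108.54; pay $108.54 → $0.00
Total interest: $19.63 + $19.63 + $16.47 + $13.23 + $9.90 + $6.48 + $2.96 = $88.30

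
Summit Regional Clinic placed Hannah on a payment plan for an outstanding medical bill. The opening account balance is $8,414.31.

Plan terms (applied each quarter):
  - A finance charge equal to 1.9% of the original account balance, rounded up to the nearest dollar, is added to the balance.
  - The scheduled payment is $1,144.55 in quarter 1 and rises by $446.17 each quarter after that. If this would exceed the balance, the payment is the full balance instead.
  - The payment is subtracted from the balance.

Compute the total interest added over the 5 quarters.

Quarter 1: opening $8,414.31; interest $160.00 → $8,574.31; payment $1,144.55; balance $7,429.76
Quarter 2: opening $7,429.76; interest $160.00 → $7,589.76; payment $1,590.72; balance $5,999.04
Quarter 3: opening $5,999.04; interest $160.00 → $6,159.04; payment $2,036.89; balance $4,122.15
Quarter 4: opening $4,122.15; interest $160.00 → $4,282.15; payment $2,483.06; balance $1,799.09
Quarter 5: opening $1,799.09; interest $160.00 → $1,959.09; payment $1,959.09; balance $0.00
Total interest: $160.00 + $160.00 + $160.00 + $160.00 + $160.00 = $800.00

$800.00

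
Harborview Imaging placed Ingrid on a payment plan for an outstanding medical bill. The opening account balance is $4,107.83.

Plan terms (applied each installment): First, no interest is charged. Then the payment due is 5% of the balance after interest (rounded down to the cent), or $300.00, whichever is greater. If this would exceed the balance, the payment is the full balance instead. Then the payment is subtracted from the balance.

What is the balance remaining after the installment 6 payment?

$2,307.83

Installment 1: $4,107.83 − $300.00 → $3,807.83
Installment 2: $3,807.83 − $300.00 → $3,507.83
Installment 3: $3,507.83 − $300.00 → $3,207.83
Installment 4: $3,207.83 − $300.00 → $2,907.83
Installment 5: $2,907.83 − $300.00 → $2,607.83
Installment 6: $2,607.83 − $300.00 → $2,307.83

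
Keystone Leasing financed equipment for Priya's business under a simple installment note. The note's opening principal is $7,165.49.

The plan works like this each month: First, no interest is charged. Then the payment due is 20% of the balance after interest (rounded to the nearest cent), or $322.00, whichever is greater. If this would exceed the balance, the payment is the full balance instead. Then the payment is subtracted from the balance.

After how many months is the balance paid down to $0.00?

Month 1: $7,165.49 − $1,433.10 → $5,732.39
Month 2: $5,732.39 − $1,146.48 → $4,585.91
Month 3: $4,585.91 − $917.18 → $3,668.73
Month 4: $3,668.73 − $733.75 → $2,934.98
Month 5: $2,934.98 − $587.00 → $2,347.98
Month 6: $2,347.98 − $469.60 → $1,878.38
Month 7: $1,878.38 − $375.68 → $1,502.70
Month 8: $1,502.70 − $322.00 → $1,180.70
Month 9: $1,180.70 − $322.00 → $858.70
Month 10: $858.70 − $322.00 → $536.70
Month 11: $536.70 − $322.00 → $214.70
Month 12: $214.70 − $214.70 → $0.00
Balance reaches $0.00 in month 12.

12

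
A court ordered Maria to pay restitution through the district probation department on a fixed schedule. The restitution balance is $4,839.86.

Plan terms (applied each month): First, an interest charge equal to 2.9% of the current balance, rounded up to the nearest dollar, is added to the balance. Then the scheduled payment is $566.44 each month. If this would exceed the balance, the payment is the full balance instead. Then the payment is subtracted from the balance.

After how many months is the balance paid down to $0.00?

Month 1: opening $4,839.86; interest $141.00 → $4,980.86; payment $566.44; balance $4,414.42
Month 2: opening $4,414.42; interest $129.00 → $4,543.42; payment $566.44; balance $3,976.98
Month 3: opening $3,976.98; interest $116.00 → $4,092.98; payment $566.44; balance $3,526.54
Month 4: opening $3,526.54; interest $103.00 → $3,629.54; payment $566.44; balance $3,063.10
Month 5: opening $3,063.10; interest $89.00 → $3,152.10; payment $566.44; balance $2,585.66
Month 6: opening $2,585.66; interest $75.00 → $2,660.66; payment $566.44; balance $2,094.22
Month 7: opening $2,094.22; interest $61.00 → $2,155.22; payment $566.44; balance $1,588.78
Month 8: opening $1,588.78; interest $47.00 → $1,635.78; payment $566.44; balance $1,069.34
Month 9: opening $1,069.34; interest $32.00 → $1,101.34; payment $566.44; balance $534.90
Month 10: opening $534.90; interest $16.00 → $550.90; payment $550.90; balance $0.00
Balance reaches $0.00 in month 10.

10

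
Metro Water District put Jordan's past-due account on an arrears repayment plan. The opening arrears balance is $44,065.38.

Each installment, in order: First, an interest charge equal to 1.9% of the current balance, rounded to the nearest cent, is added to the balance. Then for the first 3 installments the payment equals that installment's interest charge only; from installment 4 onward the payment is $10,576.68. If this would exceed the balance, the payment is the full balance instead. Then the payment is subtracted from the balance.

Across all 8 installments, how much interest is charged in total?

$4,811.94

# | Opening | Interest | Payment | End bal
1 | $44,065.38 | $837.24 | $837.24 | $44,065.38
2 | $44,065.38 | $837.24 | $837.24 | $44,065.38
3 | $44,065.38 | $837.24 | $837.24 | $44,065.38
4 | $44,065.38 | $837.24 | $10,576.68 | $34,325.94
5 | $34,325.94 | $652.19 | $10,576.68 | $24,401.45
6 | $24,401.45 | $463.63 | $10,576.68 | $14,288.40
7 | $14,288.40 | $271.48 | $10,576.68 | $3,983.20
8 | $3,983.20 | $75.68 | $4,058.88 | $0.00
Total interest: $837.24 + $837.24 + $837.24 + $837.24 + $652.19 + $463.63 + $271.48 + $75.68 = $4,811.94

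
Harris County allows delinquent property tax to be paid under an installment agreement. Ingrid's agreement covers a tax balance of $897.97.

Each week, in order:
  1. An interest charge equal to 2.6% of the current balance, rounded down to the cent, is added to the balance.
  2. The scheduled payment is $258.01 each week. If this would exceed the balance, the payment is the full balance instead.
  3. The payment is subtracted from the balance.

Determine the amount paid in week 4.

# | Opening | Interest | Payment | End bal
1 | $897.97 | $23.34 | $258.01 | $663.30
2 | $663.30 | $17.24 | $258.01 | $422.53
3 | $422.53 | $10.98 | $258.01 | $175.50
4 | $175.50 | $4.56 | $180.06 | $0.00

$180.06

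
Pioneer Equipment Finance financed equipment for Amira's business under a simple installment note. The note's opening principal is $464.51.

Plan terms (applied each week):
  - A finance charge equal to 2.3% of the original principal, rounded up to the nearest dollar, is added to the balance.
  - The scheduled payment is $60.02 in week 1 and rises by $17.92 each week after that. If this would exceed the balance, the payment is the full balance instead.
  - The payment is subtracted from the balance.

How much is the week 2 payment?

# | Opening | Interest | Payment | End bal
1 | $464.51 | $11.00 | $60.02 | $415.49
2 | $415.49 | $11.00 | $77.94 | $348.55

$77.94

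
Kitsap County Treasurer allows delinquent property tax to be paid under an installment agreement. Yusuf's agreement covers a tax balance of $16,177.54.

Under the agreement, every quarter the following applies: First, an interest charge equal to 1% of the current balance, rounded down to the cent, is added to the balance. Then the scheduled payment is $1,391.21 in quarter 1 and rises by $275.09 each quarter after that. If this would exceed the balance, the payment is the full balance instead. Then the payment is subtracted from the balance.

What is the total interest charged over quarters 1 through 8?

$786.96

Quarter 1: opening $16,177.54; interest $161.77 → $16,339.31; payment $1,391.21; balance $14,948.10
Quarter 2: opening $14,948.10; interest $149.48 → $15,097.58; payment $1,666.30; balance $13,431.28
Quarter 3: opening $13,431.28; interest $134.31 → $13,565.59; payment $1,941.39; balance $11,624.20
Quarter 4: opening $11,624.20; interest $116.24 → $11,740.44; payment $2,216.48; balance $9,523.96
Quarter 5: opening $9,523.96; interest $95.23 → $9,619.19; payment $2,491.57; balance $7,127.62
Quarter 6: opening $7,127.62; interest $71.27 → $7,198.89; payment $2,766.66; balance $4,432.23
Quarter 7: opening $4,432.23; interest $44.32 → $4,476.55; payment $3,041.75; balance $1,434.80
Quarter 8: opening $1,434.80; interest $14.34 → $1,449.14; payment $1,449.14; balance $0.00
Total interest: $161.77 + $149.48 + $134.31 + $116.24 + $95.23 + $71.27 + $44.32 + $14.34 = $786.96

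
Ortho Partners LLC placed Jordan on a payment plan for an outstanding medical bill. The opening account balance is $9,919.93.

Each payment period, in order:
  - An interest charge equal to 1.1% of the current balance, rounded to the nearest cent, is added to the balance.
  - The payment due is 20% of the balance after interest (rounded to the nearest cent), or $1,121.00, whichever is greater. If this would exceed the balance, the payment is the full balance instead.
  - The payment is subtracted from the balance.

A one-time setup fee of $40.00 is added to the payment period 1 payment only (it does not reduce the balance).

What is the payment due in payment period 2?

Payment period 1: opening $9,919.93; interest $109.12 → $10,029.05; payment $2,005.81 (+ $40.00 fee); balance $8,023.24
Payment period 2: opening $8,023.24; interest $88.26 → $8,111.50; payment $1,622.30; balance $6,489.20

$1,622.30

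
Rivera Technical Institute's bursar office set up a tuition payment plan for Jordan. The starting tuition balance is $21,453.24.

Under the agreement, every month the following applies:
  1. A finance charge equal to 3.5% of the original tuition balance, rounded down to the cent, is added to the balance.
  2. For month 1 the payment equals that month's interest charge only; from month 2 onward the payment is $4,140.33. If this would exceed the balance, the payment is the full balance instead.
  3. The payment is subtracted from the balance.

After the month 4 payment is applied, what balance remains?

Month 1: $21,453.24 +$750.86 interest = $22,204.10; pay $750.86 → $21,453.24
Month 2: $21,453.24 +$750.86 interest = $22,204.10; pay $4,140.33 → $18,063.77
Month 3: $18,063.77 +$750.86 interest = $18,814.63; pay $4,140.33 → $14,674.30
Month 4: $14,674.30 +$750.86 interest = $15,425.16; pay $4,140.33 → $11,284.83

$11,284.83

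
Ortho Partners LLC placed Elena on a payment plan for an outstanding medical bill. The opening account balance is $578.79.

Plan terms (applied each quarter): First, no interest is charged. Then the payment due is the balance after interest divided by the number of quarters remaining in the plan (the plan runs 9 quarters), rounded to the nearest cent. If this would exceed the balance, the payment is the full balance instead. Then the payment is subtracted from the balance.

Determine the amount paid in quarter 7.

Quarter 1: opening $578.79; payment $64.31; balance $514.48
Quarter 2: opening $514.48; payment $64.31; balance $450.17
Quarter 3: opening $450.17; payment $64.31; balance $385.86
Quarter 4: opening $385.86; payment $64.31; balance $321.55
Quarter 5: opening $321.55; payment $64.31; balance $257.24
Quarter 6: opening $257.24; payment $64.31; balance $192.93
Quarter 7: opening $192.93; payment $64.31; balance $128.62

$64.31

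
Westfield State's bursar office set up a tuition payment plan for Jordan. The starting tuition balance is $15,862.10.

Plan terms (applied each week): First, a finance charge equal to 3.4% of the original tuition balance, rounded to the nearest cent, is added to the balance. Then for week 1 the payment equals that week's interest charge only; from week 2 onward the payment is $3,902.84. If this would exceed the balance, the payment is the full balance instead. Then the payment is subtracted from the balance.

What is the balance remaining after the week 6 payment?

Week 1: $15,862.10 +$539.31 interest = $16,401.41; pay $539.31 → $15,862.10
Week 2: $15,862.10 +$539.31 interest = $16,401.41; pay $3,902.84 → $12,498.57
Week 3: $12,498.57 +$539.31 interest = $13,037.88; pay $3,902.84 → $9,135.04
Week 4: $9,135.04 +$539.31 interest = $9,674.35; pay $3,902.84 → $5,771.51
Week 5: $5,771.51 +$539.31 interest = $6,310.82; pay $3,902.84 → $2,407.98
Week 6: $2,407.98 +$539.31 interest = $2,947.29; pay $2,947.29 → $0.00

$0.00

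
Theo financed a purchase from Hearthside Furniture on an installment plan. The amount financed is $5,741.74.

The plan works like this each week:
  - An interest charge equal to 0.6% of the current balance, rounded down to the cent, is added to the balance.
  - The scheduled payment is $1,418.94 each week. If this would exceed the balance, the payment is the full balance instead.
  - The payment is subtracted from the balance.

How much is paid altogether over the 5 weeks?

$5,830.40

# | Opening | Interest | Payment | End bal
1 | $5,741.74 | $34.45 | $1,418.94 | $4,357.25
2 | $4,357.25 | $26.14 | $1,418.94 | $2,964.45
3 | $2,964.45 | $17.78 | $1,418.94 | $1,563.29
4 | $1,563.29 | $9.37 | $1,418.94 | $153.72
5 | $153.72 | $0.92 | $154.64 | $0.00
Total paid: $5,830.40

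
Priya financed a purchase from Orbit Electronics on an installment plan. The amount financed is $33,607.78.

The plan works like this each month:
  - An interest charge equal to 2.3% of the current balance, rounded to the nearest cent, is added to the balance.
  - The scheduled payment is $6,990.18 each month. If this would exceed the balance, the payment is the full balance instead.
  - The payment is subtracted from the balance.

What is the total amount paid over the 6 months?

$36,033.80

Month 1: $33,607.78 +$772.98 interest = $34,380.76; pay $6,990.18 → $27,390.58
Month 2: $27,390.58 +$629.98 interest = $28,020.56; pay $6,990.18 → $21,030.38
Month 3: $21,030.38 +$483.70 interest = $21,514.08; pay $6,990.18 → $14,523.90
Month 4: $14,523.90 +$334.05 interest = $14,857.95; pay $6,990.18 → $7,867.77
Month 5: $7,867.77 +$180.96 interest = $8,048.73; pay $6,990.18 → $1,058.55
Month 6: $1,058.55 +$24.35 interest = $1,082.90; pay $1,082.90 → $0.00
Total paid: $36,033.80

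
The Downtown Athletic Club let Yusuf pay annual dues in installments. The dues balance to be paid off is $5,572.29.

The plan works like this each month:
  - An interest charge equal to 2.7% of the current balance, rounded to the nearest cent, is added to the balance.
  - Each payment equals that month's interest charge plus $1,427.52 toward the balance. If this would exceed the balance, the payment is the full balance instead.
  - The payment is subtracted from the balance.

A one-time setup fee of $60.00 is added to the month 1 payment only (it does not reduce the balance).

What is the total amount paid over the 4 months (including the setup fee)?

$6,002.84

# | Opening | Interest | Payment | Fee | End bal
1 | $5,572.29 | $150.45 | $1,577.97 | $60.00 | $4,144.77
2 | $4,144.77 | $111.91 | $1,539.43 | — | $2,717.25
3 | $2,717.25 | $73.37 | $1,500.89 | — | $1,289.73
4 | $1,289.73 | $34.82 | $1,324.55 | — | $0.00
Total paid: $6,002.84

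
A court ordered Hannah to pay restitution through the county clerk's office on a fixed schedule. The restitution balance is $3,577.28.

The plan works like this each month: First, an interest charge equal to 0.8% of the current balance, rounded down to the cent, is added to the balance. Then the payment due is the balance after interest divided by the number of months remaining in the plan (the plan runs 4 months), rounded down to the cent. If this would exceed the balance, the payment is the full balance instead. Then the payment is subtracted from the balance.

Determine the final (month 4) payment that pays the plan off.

$923.27

Month 1: opening $3,577.28; interest $28.61 → $3,605.89; payment $901.47; balance $2,704.42
Month 2: opening $2,704.42; interest $21.63 → $2,726.05; payment $908.68; balance $1,817.37
Month 3: opening $1,817.37; interest $14.53 → $1,831.90; payment $915.95; balance $915.95
Month 4: opening $915.95; interest $7.32 → $923.27; payment $923.27; balance $0.00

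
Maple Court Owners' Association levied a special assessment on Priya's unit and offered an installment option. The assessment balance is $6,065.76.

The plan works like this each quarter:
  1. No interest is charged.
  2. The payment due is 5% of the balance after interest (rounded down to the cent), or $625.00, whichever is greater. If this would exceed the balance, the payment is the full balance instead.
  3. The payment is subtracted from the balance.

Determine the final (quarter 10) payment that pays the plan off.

Quarter 1: opening $6,065.76; payment $625.00; balance $5,440.76
Quarter 2: opening $5,440.76; payment $625.00; balance $4,815.76
Quarter 3: opening $4,815.76; payment $625.00; balance $4,190.76
Quarter 4: opening $4,190.76; payment $625.00; balance $3,565.76
Quarter 5: opening $3,565.76; payment $625.00; balance $2,940.76
Quarter 6: opening $2,940.76; payment $625.00; balance $2,315.76
Quarter 7: opening $2,315.76; payment $625.00; balance $1,690.76
Quarter 8: opening $1,690.76; payment $625.00; balance $1,065.76
Quarter 9: opening $1,065.76; payment $625.00; balance $440.76
Quarter 10: opening $440.76; payment $440.76; balance $0.00

$440.76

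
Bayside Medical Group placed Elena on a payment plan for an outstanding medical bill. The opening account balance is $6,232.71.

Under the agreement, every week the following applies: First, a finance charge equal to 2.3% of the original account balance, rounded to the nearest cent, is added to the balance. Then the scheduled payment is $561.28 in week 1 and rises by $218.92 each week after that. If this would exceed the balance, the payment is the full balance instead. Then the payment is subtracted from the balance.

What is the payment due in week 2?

# | Opening | Interest | Payment | End bal
1 | $6,232.71 | $143.35 | $561.28 | $5,814.78
2 | $5,814.78 | $143.35 | $780.20 | $5,177.93

$780.20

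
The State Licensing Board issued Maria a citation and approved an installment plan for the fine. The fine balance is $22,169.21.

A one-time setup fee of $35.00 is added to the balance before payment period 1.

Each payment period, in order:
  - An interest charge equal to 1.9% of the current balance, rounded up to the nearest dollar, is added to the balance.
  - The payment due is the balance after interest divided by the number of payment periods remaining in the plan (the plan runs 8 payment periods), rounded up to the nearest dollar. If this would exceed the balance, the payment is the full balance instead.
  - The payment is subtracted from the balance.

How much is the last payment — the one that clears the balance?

$3,226.21

Payment period 1: $22,204.21 +$422.00 interest = $22,626.21; pay $2,829.00 → $19,797.21
Payment period 2: $19,797.21 +$377.00 interest = $20,174.21; pay $2,883.00 → $17,291.21
Payment period 3: $17,291.21 +$329.00 interest = $17,620.21; pay $2,937.00 → $14,683.21
Payment period 4: $14,683.21 +$279.00 interest = $14,962.21; pay $2,993.00 → $11,969.21
Payment period 5: $11,969.21 +$228.00 interest = $12,197.21; pay $3,050.00 → $9,147.21
Payment period 6: $9,147.21 +$174.00 interest = $9,321.21; pay $3,108.00 → $6,213.21
Payment period 7: $6,213.21 +$119.00 interest = $6,332.21; pay $3,167.00 → $3,165.21
Payment period 8: $3,165.21 +$61.00 interest = $3,226.21; pay $3,226.21 → $0.00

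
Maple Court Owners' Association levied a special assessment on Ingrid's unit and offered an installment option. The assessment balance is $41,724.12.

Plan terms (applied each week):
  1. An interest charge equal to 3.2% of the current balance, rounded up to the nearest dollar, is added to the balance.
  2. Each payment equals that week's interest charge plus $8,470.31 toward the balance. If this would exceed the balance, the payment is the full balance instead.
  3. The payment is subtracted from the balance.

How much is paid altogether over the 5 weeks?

# | Opening | Interest | Payment | End bal
1 | $41,724.12 | $1,336.00 | $9,806.31 | $33,253.81
2 | $33,253.81 | $1,065.00 | $9,535.31 | $24,783.50
3 | $24,783.50 | $794.00 | $9,264.31 | $16,313.19
4 | $16,313.19 | $523.00 | $8,993.31 | $7,842.88
5 | $7,842.88 | $251.00 | $8,093.88 | $0.00
Total paid: $45,693.12

$45,693.12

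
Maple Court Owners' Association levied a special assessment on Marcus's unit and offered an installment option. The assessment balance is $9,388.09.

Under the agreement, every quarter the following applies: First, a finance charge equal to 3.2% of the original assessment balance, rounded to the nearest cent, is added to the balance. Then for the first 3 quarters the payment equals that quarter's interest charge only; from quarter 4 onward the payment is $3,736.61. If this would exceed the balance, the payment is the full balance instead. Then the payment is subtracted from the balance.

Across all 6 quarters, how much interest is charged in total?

Quarter 1: opening $9,388.09; interest $300.42 → $9,688.51; payment $300.42; balance $9,388.09
Quarter 2: opening $9,388.09; interest $300.42 → $9,688.51; payment $300.42; balance $9,388.09
Quarter 3: opening $9,388.09; interest $300.42 → $9,688.51; payment $300.42; balance $9,388.09
Quarter 4: opening $9,388.09; interest $300.42 → $9,688.51; payment $3,736.61; balance $5,951.90
Quarter 5: opening $5,951.90; interest $300.42 → $6,252.32; payment $3,736.61; balance $2,515.71
Quarter 6: opening $2,515.71; interest $300.42 → $2,816.13; payment $2,816.13; balance $0.00
Total interest: $300.42 + $300.42 + $300.42 + $300.42 + $300.42 + $300.42 = $1,802.52

$1,802.52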